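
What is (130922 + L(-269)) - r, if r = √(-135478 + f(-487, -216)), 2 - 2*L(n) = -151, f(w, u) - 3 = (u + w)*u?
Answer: 261997/2 - √16373 ≈ 1.3087e+5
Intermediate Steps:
f(w, u) = 3 + u*(u + w) (f(w, u) = 3 + (u + w)*u = 3 + u*(u + w))
L(n) = 153/2 (L(n) = 1 - ½*(-151) = 1 + 151/2 = 153/2)
r = √16373 (r = √(-135478 + (3 + (-216)² - 216*(-487))) = √(-135478 + (3 + 46656 + 105192)) = √(-135478 + 151851) = √16373 ≈ 127.96)
(130922 + L(-269)) - r = (130922 + 153/2) - √16373 = 261997/2 - √16373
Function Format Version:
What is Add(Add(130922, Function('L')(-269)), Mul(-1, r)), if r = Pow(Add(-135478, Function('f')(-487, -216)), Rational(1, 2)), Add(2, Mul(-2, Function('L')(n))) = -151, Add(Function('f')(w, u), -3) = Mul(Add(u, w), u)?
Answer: Add(Rational(261997, 2), Mul(-1, Pow(16373, Rational(1, 2)))) ≈ 1.3087e+5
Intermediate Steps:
Function('f')(w, u) = Add(3, Mul(u, Add(u, w))) (Function('f')(w, u) = Add(3, Mul(Add(u, w), u)) = Add(3, Mul(u, Add(u, w))))
Function('L')(n) = Rational(153, 2) (Function('L')(n) = Add(1, Mul(Rational(-1, 2), -151)) = Add(1, Rational(151, 2)) = Rational(153, 2))
r = Pow(16373, Rational(1, 2)) (r = Pow(Add(-135478, Add(3, Pow(-216, 2), Mul(-216, -487))), Rational(1, 2)) = Pow(Add(-135478, Add(3, 46656, 105192)), Rational(1, 2)) = Pow(Add(-135478, 151851), Rational(1, 2)) = Pow(16373, Rational(1, 2)) ≈ 127.96)
Add(Add(130922, Function('L')(-269)), Mul(-1, r)) = Add(Add(130922, Rational(153, 2)), Mul(-1, Pow(16373, Rational(1, 2)))) = Add(Rational(261997, 2), Mul(-1, Pow(16373, Rational(1, 2))))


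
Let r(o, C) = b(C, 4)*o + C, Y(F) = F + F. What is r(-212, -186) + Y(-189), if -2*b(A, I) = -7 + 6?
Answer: -670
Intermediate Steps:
Y(F) = 2*F
b(A, I) = 1/2 (b(A, I) = -(-7 + 6)/2 = -1/2*(-1) = 1/2)
r(o, C) = C + o/2 (r(o, C) = o/2 + C = C + o/2)
r(-212, -186) + Y(-189) = (-186 + (1/2)*(-212)) + 2*(-189) = (-186 - 106) - 378 = -292 - 378 = -670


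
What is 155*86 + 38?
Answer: 13368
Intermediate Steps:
155*86 + 38 = 13330 + 38 = 13368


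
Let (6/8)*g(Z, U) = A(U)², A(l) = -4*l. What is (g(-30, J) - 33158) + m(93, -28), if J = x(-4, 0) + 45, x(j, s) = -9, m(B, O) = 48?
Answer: -5462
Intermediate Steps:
J = 36 (J = -9 + 45 = 36)
g(Z, U) = 64*U²/3 (g(Z, U) = 4*(-4*U)²/3 = 4*(16*U²)/3 = 64*U²/3)
(g(-30, J) - 33158) + m(93, -28) = ((64/3)*36² - 33158) + 48 = ((64/3)*1296 - 33158) + 48 = (27648 - 33158) + 48 = -5510 + 48 = -5462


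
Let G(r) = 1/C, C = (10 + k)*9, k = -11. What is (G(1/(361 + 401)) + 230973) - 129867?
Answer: 909953/9 ≈ 1.0111e+5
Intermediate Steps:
C = -9 (C = (10 - 11)*9 = -1*9 = -9)
G(r) = -⅑ (G(r) = 1/(-9) = -⅑)
(G(1/(361 + 401)) + 230973) - 129867 = (-⅑ + 230973) - 129867 = 2078756/9 - 129867 = 909953/9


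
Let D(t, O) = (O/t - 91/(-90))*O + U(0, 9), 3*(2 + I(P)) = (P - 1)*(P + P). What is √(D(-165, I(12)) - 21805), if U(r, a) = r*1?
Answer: 2*I*√5924941/33 ≈ 147.52*I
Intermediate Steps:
U(r, a) = r
I(P) = -2 + 2*P*(-1 + P)/3 (I(P) = -2 + ((P - 1)*(P + P))/3 = -2 + ((-1 + P)*(2*P))/3 = -2 + (2*P*(-1 + P))/3 = -2 + 2*P*(-1 + P)/3)
D(t, O) = O*(91/90 + O/t) (D(t, O) = (O/t - 91/(-90))*O + 0 = (O/t - 91*(-1/90))*O + 0 = (O/t + 91/90)*O + 0 = (91/90 + O/t)*O + 0 = O*(91/90 + O/t) + 0 = O*(91/90 + O/t))
√(D(-165, I(12)) - 21805) = √((91*(-2 - ⅔*12 + (⅔)*12²)/90 + (-2 - ⅔*12 + (⅔)*12²)²/(-165)) - 21805) = √((91*(-2 - 8 + (⅔)*144)/90 + (-2 - 8 + (⅔)*144)²*(-1/165)) - 21805) = √((91*(-2 - 8 + 96)/90 + (-2 - 8 + 96)²*(-1/165)) - 21805) = √(((91/90)*86 + 86²*(-1/165)) - 21805) = √((3913/45 + 7396*(-1/165)) - 21805) = √((3913/45 - 7396/165) - 21805) = √(4171/99 - 21805) = √(-2154524/99) = 2*I*√5924941/33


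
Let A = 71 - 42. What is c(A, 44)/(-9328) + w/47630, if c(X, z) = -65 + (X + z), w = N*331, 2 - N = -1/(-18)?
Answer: 115007/9087804 ≈ 0.012655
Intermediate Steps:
N = 35/18 (N = 2 - (-1)/(-18) = 2 - (-1)*(-1)/18 = 2 - 1*1/18 = 2 - 1/18 = 35/18 ≈ 1.9444)
A = 29
w = 11585/18 (w = (35/18)*331 = 11585/18 ≈ 643.61)
c(X, z) = -65 + X + z
c(A, 44)/(-9328) + w/47630 = (-65 + 29 + 44)/(-9328) + (11585/18)/47630 = 8*(-1/9328) + (11585/18)*(1/47630) = -1/1166 + 2317/171468 = 115007/9087804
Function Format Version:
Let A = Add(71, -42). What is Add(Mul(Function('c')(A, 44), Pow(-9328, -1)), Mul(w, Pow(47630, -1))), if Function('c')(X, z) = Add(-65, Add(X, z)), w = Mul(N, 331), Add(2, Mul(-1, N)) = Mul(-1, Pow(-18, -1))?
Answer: Rational(115007, 9087804) ≈ 0.012655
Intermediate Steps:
N = Rational(35, 18) (N = Add(2, Mul(-1, Mul(-1, Pow(-18, -1)))) = Add(2, Mul(-1, Mul(-1, Rational(-1, 18)))) = Add(2, Mul(-1, Rational(1, 18))) = Add(2, Rational(-1, 18)) = Rational(35, 18) ≈ 1.9444)
A = 29
w = Rational(11585, 18) (w = Mul(Rational(35, 18), 331) = Rational(11585, 18) ≈ 643.61)
Function('c')(X, z) = Add(-65, X, z)
Add(Mul(Function('c')(A, 44), Pow(-9328, -1)), Mul(w, Pow(47630, -1))) = Add(Mul(Add(-65, 29, 44), Pow(-9328, -1)), Mul(Rational(11585, 18), Pow(47630, -1))) = Add(Mul(8, Rational(-1, 9328)), Mul(Rational(11585, 18), Rational(1, 47630))) = Add(Rational(-1, 1166), Rational(2317, 171468)) = Rational(115007, 9087804)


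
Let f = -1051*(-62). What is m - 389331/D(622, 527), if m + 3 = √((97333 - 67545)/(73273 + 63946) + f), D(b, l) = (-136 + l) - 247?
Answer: -43307/16 + √1226942901686254/137219 ≈ -2451.4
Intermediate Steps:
D(b, l) = -383 + l
f = 65162
m = -3 + √1226942901686254/137219 (m = -3 + √((97333 - 67545)/(73273 + 63946) + 65162) = -3 + √(29788/137219 + 65162) = -3 + √(8941494266/137219) = -3 + √1226942901686254/137219 ≈ 252.27)
m - 389331/D(622, 527) = (-3 + √1226942901686254/137219) - 389331/(-383 + 527) = (-3 + √1226942901686254/137219) - 389331/144 = (-3 + √1226942901686254/137219) - 389331*1/144 = (-3 + √1226942901686254/137219) - 43259/16 = -43307/16 + √1226942901686254/137219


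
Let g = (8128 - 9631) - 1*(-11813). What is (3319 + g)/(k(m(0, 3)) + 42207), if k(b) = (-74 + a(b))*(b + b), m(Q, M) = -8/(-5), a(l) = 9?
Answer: 13629/41999 ≈ 0.32451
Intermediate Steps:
m(Q, M) = 8/5 (m(Q, M) = -8*(-⅕) = 8/5)
k(b) = -130*b (k(b) = (-74 + 9)*(b + b) = -130*b)
g = 10310 (g = -1503 + 11813 = 10310)
(3319 + g)/(k(m(0, 3)) + 42207) = (3319 + 10310)/(-130*8/5 + 42207) = 13629/(-208 + 42207) = 13629/41999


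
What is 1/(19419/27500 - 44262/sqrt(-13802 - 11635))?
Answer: 1509325592500/164621956028406573 - 3719237500000*I*sqrt(25437)/164621956028406573 ≈ 9.1684e-6 - 0.0036033*I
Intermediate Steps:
1/(19419/27500 - 44262/sqrt(-13802 - 11635)) = 1/(19419*(1/27500) - 44262*(-I*sqrt(25437)/25437)) = 1/(19419/27500 - 44262*(-I*sqrt(25437)/25437)) = 1/(19419/27500 - (-14754)*I*sqrt(25437)/8479) = 1/(19419/27500 + 14754*I*sqrt(25437)/8479)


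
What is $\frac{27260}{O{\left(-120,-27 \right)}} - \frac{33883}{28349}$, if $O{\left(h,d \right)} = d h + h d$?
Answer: $\frac{27661595}{9185076} \approx 3.0116$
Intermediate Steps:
$O{\left(h,d \right)} = 2 d h$ ($O{\left(h,d \right)} = d h + d h = 2 d h$)
$\frac{27260}{O{\left(-120,-27 \right)}} - \frac{33883}{28349} = \frac{27260}{2 \left(-27\right) \left(-120\right)} - \frac{33883}{28349} = \frac{27260}{6480} - \frac{33883}{28349} = 27260 \cdot \frac{1}{6480} - \frac{33883}{28349} = \frac{1363}{324} - \frac{33883}{28349} = \frac{27661595}{9185076}$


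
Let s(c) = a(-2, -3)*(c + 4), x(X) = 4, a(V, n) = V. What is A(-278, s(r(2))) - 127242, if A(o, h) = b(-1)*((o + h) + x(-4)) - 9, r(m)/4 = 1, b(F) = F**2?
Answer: -127541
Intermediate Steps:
r(m) = 4 (r(m) = 4*1 = 4)
s(c) = -8 - 2*c (s(c) = -2*(c + 4) = -2*(4 + c) = -8 - 2*c)
A(o, h) = -5 + h + o (A(o, h) = (-1)**2*((o + h) + 4) - 9 = 1*((h + o) + 4) - 9 = 1*(4 + h + o) - 9 = (4 + h + o) - 9 = -5 + h + o)
A(-278, s(r(2))) - 127242 = (-5 + (-8 - 2*4) - 278) - 127242 = (-5 + (-8 - 8) - 278) - 127242 = (-5 - 16 - 278) - 127242 = -299 - 127242 = -127541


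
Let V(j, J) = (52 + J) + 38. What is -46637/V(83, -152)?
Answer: 46637/62 ≈ 752.21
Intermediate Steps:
V(j, J) = 90 + J
-46637/V(83, -152) = -46637/(90 - 152) = -46637/(-62) = -46637*(-1/62) = 46637/62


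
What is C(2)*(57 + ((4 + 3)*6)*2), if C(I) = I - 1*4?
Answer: -282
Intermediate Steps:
C(I) = -4 + I (C(I) = I - 4 = -4 + I)
C(2)*(57 + ((4 + 3)*6)*2) = (-4 + 2)*(57 + ((4 + 3)*6)*2) = -2*(57 + (7*6)*2) = -2*(57 + 42*2) = -2*(57 + 84) = -2*141 = -282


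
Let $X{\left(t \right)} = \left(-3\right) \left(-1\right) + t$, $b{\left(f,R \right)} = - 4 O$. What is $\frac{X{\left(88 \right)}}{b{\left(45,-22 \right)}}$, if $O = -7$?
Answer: $\frac{13}{4} \approx 3.25$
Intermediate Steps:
$b{\left(f,R \right)} = 28$ ($b{\left(f,R \right)} = \left(-4\right) \left(-7\right) = 28$)
$X{\left(t \right)} = 3 + t$
$\frac{X{\left(88 \right)}}{b{\left(45,-22 \right)}} = \frac{3 + 88}{28} = 91 \cdot \frac{1}{28} = \frac{13}{4}$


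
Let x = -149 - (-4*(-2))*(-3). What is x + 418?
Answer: 293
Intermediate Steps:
x = -125 (x = -149 - 8*(-3) = -149 - 1*(-24) = -149 + 24 = -125)
x + 418 = -125 + 418 = 293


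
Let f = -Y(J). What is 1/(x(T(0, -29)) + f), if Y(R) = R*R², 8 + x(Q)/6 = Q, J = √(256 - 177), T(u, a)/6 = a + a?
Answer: -2136/4069457 + 79*√79/4069457 ≈ -0.00035234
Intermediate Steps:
T(u, a) = 12*a (T(u, a) = 6*(a + a) = 6*(2*a) = 12*a)
J = √79 ≈ 8.8882
x(Q) = -48 + 6*Q
Y(R) = R³
f = -79*√79 (f = -(√79)³ = -79*√79 ≈ -702.17)
1/(x(T(0, -29)) + f) = 1/((-48 + 6*(12*(-29))) - 79*√79) = 1/((-48 + 6*(-348)) - 79*√79) = 1/((-48 - 2088) - 79*√79) = 1/(-2136 - 79*√79)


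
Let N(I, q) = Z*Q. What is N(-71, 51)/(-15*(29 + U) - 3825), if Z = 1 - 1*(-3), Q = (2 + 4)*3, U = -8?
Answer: -2/115 ≈ -0.017391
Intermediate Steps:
Q = 18 (Q = 6*3 = 18)
Z = 4 (Z = 1 + 3 = 4)
N(I, q) = 72 (N(I, q) = 4*18 = 72)
N(-71, 51)/(-15*(29 + U) - 3825) = 72/(-15*(29 - 8) - 3825) = 72/(-15*21 - 3825) = 72/(-315 - 3825) = 72/(-4140) = 72*(-1/4140) = -2/115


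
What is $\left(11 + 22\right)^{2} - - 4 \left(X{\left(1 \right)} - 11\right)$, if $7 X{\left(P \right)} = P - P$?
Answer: $1045$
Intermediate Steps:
$X{\left(P \right)} = 0$ ($X{\left(P \right)} = \frac{P - P}{7} = \frac{1}{7} \cdot 0 = 0$)
$\left(11 + 22\right)^{2} - - 4 \left(X{\left(1 \right)} - 11\right) = \left(11 + 22\right)^{2} - - 4 \left(0 - 11\right) = 33^{2} - \left(-4\right) \left(-11\right) = 1089 - 44 = 1045$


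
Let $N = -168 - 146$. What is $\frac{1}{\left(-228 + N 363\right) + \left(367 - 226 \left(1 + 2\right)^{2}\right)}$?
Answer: $- \frac{1}{115877} \approx -8.6298 \cdot 10^{-6}$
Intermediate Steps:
$N = -314$ ($N = -168 - 146 = -314$)
$\frac{1}{\left(-228 + N 363\right) + \left(367 - 226 \left(1 + 2\right)^{2}\right)} = \frac{1}{\left(-228 - 113982\right) + \left(367 - 226 \left(1 + 2\right)^{2}\right)} = \frac{1}{\left(-228 - 113982\right) + \left(367 - 226 \cdot 3^{2}\right)} = \frac{1}{-114210 + \left(367 - 2034\right)} = \frac{1}{-114210 - 1667} = \frac{1}{-115877} = - \frac{1}{115877}$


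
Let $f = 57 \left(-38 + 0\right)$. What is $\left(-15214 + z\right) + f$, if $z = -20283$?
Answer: $-37663$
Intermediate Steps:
$f = -2166$ ($f = 57 \left(-38\right) = -2166$)
$\left(-15214 + z\right) + f = \left(-15214 - 20283\right) - 2166 = -35497 - 2166 = -37663$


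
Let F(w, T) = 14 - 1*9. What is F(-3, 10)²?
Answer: 25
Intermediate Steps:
F(w, T) = 5 (F(w, T) = 14 - 9 = 5)
F(-3, 10)² = 5² = 25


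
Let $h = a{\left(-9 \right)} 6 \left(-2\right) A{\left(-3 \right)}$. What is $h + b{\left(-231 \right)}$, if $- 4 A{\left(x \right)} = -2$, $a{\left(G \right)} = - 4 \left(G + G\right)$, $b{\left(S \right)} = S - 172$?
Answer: $-835$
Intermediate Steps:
$b{\left(S \right)} = -172 + S$
$a{\left(G \right)} = - 8 G$ ($a{\left(G \right)} = - 4 \cdot 2 G = - 8 G$)
$A{\left(x \right)} = \frac{1}{2}$ ($A{\left(x \right)} = \left(- \frac{1}{4}\right) \left(-2\right) = \frac{1}{2}$)
$h = -432$ ($h = \left(-8\right) \left(-9\right) 6 \left(-2\right) \frac{1}{2} = 72 \left(\left(-12\right) \frac{1}{2}\right) = 72 \left(-6\right) = -432$)
$h + b{\left(-231 \right)} = -432 - 403 = -835$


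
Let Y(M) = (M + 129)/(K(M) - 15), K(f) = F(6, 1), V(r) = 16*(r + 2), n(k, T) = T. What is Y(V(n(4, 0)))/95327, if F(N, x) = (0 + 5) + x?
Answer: -161/857943 ≈ -0.00018766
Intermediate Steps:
F(N, x) = 5 + x
V(r) = 32 + 16*r (V(r) = 16*(2 + r) = 32 + 16*r)
K(f) = 6 (K(f) = 5 + 1 = 6)
Y(M) = -43/3 - M/9 (Y(M) = (M + 129)/(6 - 15) = (129 + M)/(-9) = (129 + M)*(-1/9) = -43/3 - M/9)
Y(V(n(4, 0)))/95327 = (-43/3 - (32 + 16*0)/9)/95327 = (-43/3 - (32 + 0)/9)*(1/95327) = (-43/3 - 1/9*32)*(1/95327) = (-43/3 - 32/9)*(1/95327) = -161/9*1/95327 = -161/857943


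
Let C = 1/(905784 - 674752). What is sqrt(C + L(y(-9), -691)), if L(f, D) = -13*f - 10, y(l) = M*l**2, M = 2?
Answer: I*sqrt(28235790219938)/115516 ≈ 46.0*I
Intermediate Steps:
y(l) = 2*l**2
L(f, D) = -10 - 13*f
C = 1/231032 ≈ 4.3284e-6
sqrt(C + L(y(-9), -691)) = sqrt(1/231032 + (-10 - 26*(-9)**2)) = sqrt(1/231032 + (-10 - 26*81)) = sqrt(1/231032 + (-10 - 13*162)) = sqrt(1/231032 + (-10 - 2106)) = sqrt(1/231032 - 2116) = sqrt(-488863711/231032) = I*sqrt(28235790219938)/115516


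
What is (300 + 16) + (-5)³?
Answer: 191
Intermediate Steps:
(300 + 16) + (-5)³ = 316 - 125 = 191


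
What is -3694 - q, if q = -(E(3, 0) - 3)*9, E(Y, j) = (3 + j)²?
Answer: -3640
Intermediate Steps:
q = -54 (q = -((3 + 0)² - 3)*9 = -(3² - 3)*9 = -(9 - 3)*9 = -6*9 = -1*54 = -54)
-3694 - q = -3694 - 1*(-54) = -3694 + 54 = -3640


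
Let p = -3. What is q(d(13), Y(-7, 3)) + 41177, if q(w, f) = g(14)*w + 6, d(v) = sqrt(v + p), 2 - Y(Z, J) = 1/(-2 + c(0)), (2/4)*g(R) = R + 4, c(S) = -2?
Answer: 41183 + 36*sqrt(10) ≈ 41297.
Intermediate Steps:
g(R) = 8 + 2*R (g(R) = 2*(R + 4) = 2*(4 + R) = 8 + 2*R)
Y(Z, J) = 9/4 (Y(Z, J) = 2 - 1/(-2 - 2) = 2 - 1/(-4) = 2 - 1*(-1/4) = 2 + 1/4 = 9/4)
d(v) = sqrt(-3 + v) (d(v) = sqrt(v - 3) = sqrt(-3 + v))
q(w, f) = 6 + 36*w (q(w, f) = (8 + 2*14)*w + 6 = (8 + 28)*w + 6 = 36*w + 6 = 6 + 36*w)
q(d(13), Y(-7, 3)) + 41177 = (6 + 36*sqrt(-3 + 13)) + 41177 = (6 + 36*sqrt(10)) + 41177 = 41183 + 36*sqrt(10)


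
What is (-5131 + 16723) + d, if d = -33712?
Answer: -22120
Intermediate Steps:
(-5131 + 16723) + d = (-5131 + 16723) - 33712 = 11592 - 33712 = -22120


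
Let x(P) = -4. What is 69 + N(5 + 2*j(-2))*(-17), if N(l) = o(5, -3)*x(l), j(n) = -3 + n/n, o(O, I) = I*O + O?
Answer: -611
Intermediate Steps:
o(O, I) = O + I*O
j(n) = -2 (j(n) = -3 + 1 = -2)
N(l) = 40 (N(l) = (5*(1 - 3))*(-4) = (5*(-2))*(-4) = -10*(-4) = 40)
69 + N(5 + 2*j(-2))*(-17) = 69 + 40*(-17) = 69 - 680 = -611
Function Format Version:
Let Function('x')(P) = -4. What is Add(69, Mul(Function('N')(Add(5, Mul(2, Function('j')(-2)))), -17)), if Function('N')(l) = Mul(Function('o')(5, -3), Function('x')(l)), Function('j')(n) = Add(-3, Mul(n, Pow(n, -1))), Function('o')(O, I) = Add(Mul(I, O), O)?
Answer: -611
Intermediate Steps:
Function('o')(O, I) = Add(O, Mul(I, O))
Function('j')(n) = -2 (Function('j')(n) = Add(-3, 1) = -2)
Function('N')(l) = 40 (Function('N')(l) = Mul(Mul(5, Add(1, -3)), -4) = Mul(Mul(5, -2), -4) = Mul(-10, -4) = 40)
Add(69, Mul(Function('N')(Add(5, Mul(2, Function('j')(-2)))), -17)) = Add(69, Mul(40, -17)) = Add(69, -680) = -611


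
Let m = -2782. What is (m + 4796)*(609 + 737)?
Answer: 2710844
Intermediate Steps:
(m + 4796)*(609 + 737) = (-2782 + 4796)*(609 + 737) = 2014*1346 = 2710844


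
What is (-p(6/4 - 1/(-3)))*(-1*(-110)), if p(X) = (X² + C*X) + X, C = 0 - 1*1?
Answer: -6655/18 ≈ -369.72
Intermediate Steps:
C = -1 (C = 0 - 1 = -1)
p(X) = X² (p(X) = (X² - X) + X = X²)
(-p(6/4 - 1/(-3)))*(-1*(-110)) = (-(6/4 - 1/(-3))²)*(-1*(-110)) = -(6*(¼) - 1*(-⅓))²*110 = -(3/2 + ⅓)²*110 = -(11/6)²*110 = -1*121/36*110 = -121/36*110 = -6655/18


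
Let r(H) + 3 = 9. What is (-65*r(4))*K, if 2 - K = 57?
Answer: 21450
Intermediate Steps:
K = -55 (K = 2 - 1*57 = 2 - 57 = -55)
r(H) = 6 (r(H) = -3 + 9 = 6)
(-65*r(4))*K = -65*6*(-55) = -390*(-55) = 21450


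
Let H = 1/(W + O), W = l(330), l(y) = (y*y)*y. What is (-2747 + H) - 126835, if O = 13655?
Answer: -4658557776209/35950655 ≈ -1.2958e+5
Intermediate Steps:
l(y) = y³ (l(y) = y²*y = y³)
W = 35937000 (W = 330³ = 35937000)
H = 1/35950655 (H = 1/(35937000 + 13655) = 1/35950655 ≈ 2.7816e-8)
(-2747 + H) - 126835 = (-2747 + 1/35950655) - 126835 = -98756449284/35950655 - 126835 = -4658557776209/35950655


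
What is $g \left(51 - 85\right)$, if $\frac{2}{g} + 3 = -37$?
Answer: $\frac{17}{10} \approx 1.7$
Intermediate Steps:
$g = - \frac{1}{20}$ ($g = \frac{2}{-3 - 37} = \frac{2}{-40} = 2 \left(- \frac{1}{40}\right) = - \frac{1}{20} \approx -0.05$)
$g \left(51 - 85\right) = - \frac{51 - 85}{20} = \left(- \frac{1}{20}\right) \left(-34\right) = \frac{17}{10}$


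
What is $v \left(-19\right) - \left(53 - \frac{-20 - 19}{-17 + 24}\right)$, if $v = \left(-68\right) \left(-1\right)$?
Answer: $- \frac{9454}{7} \approx -1350.6$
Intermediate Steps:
$v = 68$
$v \left(-19\right) - \left(53 - \frac{-20 - 19}{-17 + 24}\right) = 68 \left(-19\right) - \left(53 - \frac{-20 - 19}{-17 + 24}\right) = -1292 - \left(53 + \frac{39}{7}\right) = -1292 - \frac{410}{7} = - \frac{9454}{7}$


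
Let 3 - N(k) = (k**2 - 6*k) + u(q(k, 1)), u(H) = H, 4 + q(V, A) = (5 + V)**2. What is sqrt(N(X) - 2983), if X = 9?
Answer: I*sqrt(3199) ≈ 56.56*I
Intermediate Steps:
q(V, A) = -4 + (5 + V)**2
N(k) = 7 - k**2 - (5 + k)**2 + 6*k (N(k) = 3 - ((k**2 - 6*k) + (-4 + (5 + k)**2)) = 3 - (-4 + k**2 + (5 + k)**2 - 6*k) = 3 + (4 - k**2 - (5 + k)**2 + 6*k) = 7 - k**2 - (5 + k)**2 + 6*k)
sqrt(N(X) - 2983) = sqrt((-18 - 4*9 - 2*9**2) - 2983) = sqrt((-18 - 36 - 2*81) - 2983) = sqrt((-18 - 36 - 162) - 2983) = sqrt(-216 - 2983) = sqrt(-3199) = I*sqrt(3199)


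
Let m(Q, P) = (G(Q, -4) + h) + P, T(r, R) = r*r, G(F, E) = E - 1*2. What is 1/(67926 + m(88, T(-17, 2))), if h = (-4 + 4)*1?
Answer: 1/68209 ≈ 1.4661e-5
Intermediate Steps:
h = 0 (h = 0*1 = 0)
G(F, E) = -2 + E (G(F, E) = E - 2 = -2 + E)
T(r, R) = r**2
m(Q, P) = -6 + P (m(Q, P) = ((-2 - 4) + 0) + P = (-6 + 0) + P = -6 + P)
1/(67926 + m(88, T(-17, 2))) = 1/(67926 + (-6 + (-17)**2)) = 1/(67926 + (-6 + 289)) = 1/(67926 + 283) = 1/68209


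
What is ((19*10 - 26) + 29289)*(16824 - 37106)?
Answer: -597365746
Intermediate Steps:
((19*10 - 26) + 29289)*(16824 - 37106) = ((190 - 26) + 29289)*(-20282) = (164 + 29289)*(-20282) = 29453*(-20282) = -597365746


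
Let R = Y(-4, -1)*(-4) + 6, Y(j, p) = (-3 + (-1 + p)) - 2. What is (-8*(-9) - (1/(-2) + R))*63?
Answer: 4851/2 ≈ 2425.5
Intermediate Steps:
Y(j, p) = -6 + p (Y(j, p) = (-4 + p) - 2 = -6 + p)
R = 34 (R = (-6 - 1)*(-4) + 6 = -7*(-4) + 6 = 28 + 6 = 34)
(-8*(-9) - (1/(-2) + R))*63 = (-8*(-9) - (1/(-2) + 34))*63 = (72 - (-1/2 + 34))*63 = (72 - 1*67/2)*63 = (72 - 67/2)*63 = (77/2)*63 = 4851/2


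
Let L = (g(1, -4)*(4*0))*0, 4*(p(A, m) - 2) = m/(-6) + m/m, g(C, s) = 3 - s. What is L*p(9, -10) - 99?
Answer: -99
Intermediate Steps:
p(A, m) = 9/4 - m/24 (p(A, m) = 2 + (m/(-6) + m/m)/4 = 2 + (m*(-⅙) + 1)/4 = 2 + (-m/6 + 1)/4 = 2 + (1 - m/6)/4 = 2 + (¼ - m/24) = 9/4 - m/24)
L = 0 (L = ((3 - 1*(-4))*(4*0))*0 = ((3 + 4)*0)*0 = (7*0)*0 = 0*0 = 0)
L*p(9, -10) - 99 = 0*(9/4 - 1/24*(-10)) - 99 = 0*(9/4 + 5/12) - 99 = 0*(8/3) - 99 = 0 - 99 = -99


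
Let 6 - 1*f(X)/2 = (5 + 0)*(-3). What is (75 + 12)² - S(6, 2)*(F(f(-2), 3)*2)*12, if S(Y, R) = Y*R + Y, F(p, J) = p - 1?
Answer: -10143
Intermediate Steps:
f(X) = 42 (f(X) = 12 - 2*(5 + 0)*(-3) = 12 - 10*(-3) = 12 - 2*(-15) = 12 + 30 = 42)
F(p, J) = -1 + p
S(Y, R) = Y + R*Y (S(Y, R) = R*Y + Y = Y + R*Y)
(75 + 12)² - S(6, 2)*(F(f(-2), 3)*2)*12 = (75 + 12)² - (6*(1 + 2))*((-1 + 42)*2)*12 = 87² - (6*3)*(41*2)*12 = 7569 - 18*82*12 = 7569 - 1476*12 = 7569 - 1*17712 = 7569 - 17712 = -10143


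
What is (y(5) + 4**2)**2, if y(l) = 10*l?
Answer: 4356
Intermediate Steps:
(y(5) + 4**2)**2 = (10*5 + 4**2)**2 = (50 + 16)**2 = 66**2 = 4356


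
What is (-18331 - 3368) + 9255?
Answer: -12444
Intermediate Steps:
(-18331 - 3368) + 9255 = -21699 + 9255 = -12444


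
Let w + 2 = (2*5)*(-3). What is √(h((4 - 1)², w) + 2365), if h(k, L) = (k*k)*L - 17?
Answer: 2*I*√61 ≈ 15.62*I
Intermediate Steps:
w = -32 (w = -2 + (2*5)*(-3) = -2 + 10*(-3) = -2 - 30 = -32)
h(k, L) = -17 + L*k² (h(k, L) = k²*L - 17 = L*k² - 17 = -17 + L*k²)
√(h((4 - 1)², w) + 2365) = √((-17 - 32*(4 - 1)⁴) + 2365) = √((-17 - 32*(3²)²) + 2365) = √((-17 - 32*9²) + 2365) = √((-17 - 32*81) + 2365) = √((-17 - 2592) + 2365) = √(-2609 + 2365) = √(-244) = 2*I*√61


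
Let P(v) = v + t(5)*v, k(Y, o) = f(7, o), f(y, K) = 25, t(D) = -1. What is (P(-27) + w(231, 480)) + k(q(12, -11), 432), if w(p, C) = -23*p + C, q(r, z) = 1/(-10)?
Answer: -4808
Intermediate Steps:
q(r, z) = -1/10
k(Y, o) = 25
P(v) = 0 (P(v) = v - v = 0)
w(p, C) = C - 23*p
(P(-27) + w(231, 480)) + k(q(12, -11), 432) = (0 + (480 - 23*231)) + 25 = (0 + (480 - 5313)) + 25 = (0 - 4833) + 25 = -4833 + 25 = -4808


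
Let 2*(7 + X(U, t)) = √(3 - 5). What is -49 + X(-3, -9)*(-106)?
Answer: 693 - 53*I*√2 ≈ 693.0 - 74.953*I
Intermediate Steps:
X(U, t) = -7 + I*√2/2 (X(U, t) = -7 + √(3 - 5)/2 = -7 + √(-2)/2 = -7 + (I*√2)/2 = -7 + I*√2/2)
-49 + X(-3, -9)*(-106) = -49 + (-7 + I*√2/2)*(-106) = -49 + (742 - 53*I*√2) = 693 - 53*I*√2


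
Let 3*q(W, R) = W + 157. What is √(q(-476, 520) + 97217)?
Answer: 2*√218499/3 ≈ 311.63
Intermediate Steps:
q(W, R) = 157/3 + W/3 (q(W, R) = (W + 157)/3 = (157 + W)/3 = 157/3 + W/3)
√(q(-476, 520) + 97217) = √((157/3 + (⅓)*(-476)) + 97217) = √((157/3 - 476/3) + 97217) = √(-319/3 + 97217) = √(291332/3) = 2*√218499/3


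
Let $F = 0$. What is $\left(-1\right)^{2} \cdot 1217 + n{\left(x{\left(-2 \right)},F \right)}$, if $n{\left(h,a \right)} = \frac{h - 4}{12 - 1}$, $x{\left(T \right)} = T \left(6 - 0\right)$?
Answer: $\frac{13371}{11} \approx 1215.5$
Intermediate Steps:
$x{\left(T \right)} = 6 T$ ($x{\left(T \right)} = T \left(6 + 0\right) = T 6 = 6 T$)
$n{\left(h,a \right)} = - \frac{4}{11} + \frac{h}{11}$ ($n{\left(h,a \right)} = \frac{-4 + h}{11} = \left(-4 + h\right) \frac{1}{11} = - \frac{4}{11} + \frac{h}{11}$)
$\left(-1\right)^{2} \cdot 1217 + n{\left(x{\left(-2 \right)},F \right)} = \left(-1\right)^{2} \cdot 1217 + \left(- \frac{4}{11} + \frac{6 \left(-2\right)}{11}\right) = 1 \cdot 1217 + \left(- \frac{4}{11} + \frac{1}{11} \left(-12\right)\right) = 1217 - \frac{16}{11} = \frac{13371}{11}$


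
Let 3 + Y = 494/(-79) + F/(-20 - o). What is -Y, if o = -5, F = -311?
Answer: -13604/1185 ≈ -11.480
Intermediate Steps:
Y = 13604/1185 (Y = -3 + (494/(-79) - 311/(-20 - 1*(-5))) = -3 + (494*(-1/79) - 311/(-20 + 5)) = -3 + (-494/79 - 311/(-15)) = -3 + (-494/79 - 311*(-1/15)) = -3 + (-494/79 + 311/15) = -3 + 17159/1185 = 13604/1185 ≈ 11.480)
-Y = -1*13604/1185 = -13604/1185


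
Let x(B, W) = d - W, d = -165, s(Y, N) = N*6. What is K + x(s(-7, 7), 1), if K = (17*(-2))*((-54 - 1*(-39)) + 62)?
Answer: -1764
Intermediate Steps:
s(Y, N) = 6*N
x(B, W) = -165 - W
K = -1598 (K = -34*((-54 + 39) + 62) = -34*(-15 + 62) = -34*47 = -1598)
K + x(s(-7, 7), 1) = -1598 + (-165 - 1*1) = -1598 + (-165 - 1) = -1598 - 166 = -1764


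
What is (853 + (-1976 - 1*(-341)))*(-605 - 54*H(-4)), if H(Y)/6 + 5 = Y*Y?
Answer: 3260158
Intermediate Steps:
H(Y) = -30 + 6*Y² (H(Y) = -30 + 6*(Y*Y) = -30 + 6*Y²)
(853 + (-1976 - 1*(-341)))*(-605 - 54*H(-4)) = (853 + (-1976 - 1*(-341)))*(-605 - 54*(-30 + 6*(-4)²)) = (853 + (-1976 + 341))*(-605 - 54*(-30 + 6*16)) = (853 - 1635)*(-605 - 54*(-30 + 96)) = -782*(-605 - 54*66) = -782*(-605 - 3564) = -782*(-4169) = 3260158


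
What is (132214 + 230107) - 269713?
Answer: 92608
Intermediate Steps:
(132214 + 230107) - 269713 = 362321 - 269713 = 92608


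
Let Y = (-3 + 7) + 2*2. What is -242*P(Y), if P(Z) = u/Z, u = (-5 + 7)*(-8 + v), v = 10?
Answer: -121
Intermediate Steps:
u = 4 (u = (-5 + 7)*(-8 + 10) = 2*2 = 4)
Y = 8 (Y = 4 + 4 = 8)
P(Z) = 4/Z
-242*P(Y) = -968/8 = -242*½ = -121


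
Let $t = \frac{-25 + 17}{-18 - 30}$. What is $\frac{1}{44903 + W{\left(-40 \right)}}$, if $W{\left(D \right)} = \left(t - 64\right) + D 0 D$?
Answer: $\frac{6}{269035} \approx 2.2302 \cdot 10^{-5}$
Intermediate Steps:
$t = \frac{1}{6}$ ($t = - \frac{8}{-48} = \left(-8\right) \left(- \frac{1}{48}\right) = \frac{1}{6} \approx 0.16667$)
$W{\left(D \right)} = - \frac{383}{6}$ ($W{\left(D \right)} = \left(\frac{1}{6} - 64\right) + D 0 D = - \frac{383}{6} + 0 D = - \frac{383}{6} + 0 = - \frac{383}{6}$)
$\frac{1}{44903 + W{\left(-40 \right)}} = \frac{1}{44903 - \frac{383}{6}} = \frac{1}{\frac{269035}{6}} = \frac{6}{269035}$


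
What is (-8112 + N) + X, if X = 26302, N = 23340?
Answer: 41530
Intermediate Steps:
(-8112 + N) + X = (-8112 + 23340) + 26302 = 15228 + 26302 = 41530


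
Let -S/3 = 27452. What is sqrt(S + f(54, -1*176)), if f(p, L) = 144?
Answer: 2*I*sqrt(20553) ≈ 286.73*I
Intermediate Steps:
S = -82356 (S = -3*27452 = -82356)
sqrt(S + f(54, -1*176)) = sqrt(-82356 + 144) = sqrt(-82212) = 2*I*sqrt(20553)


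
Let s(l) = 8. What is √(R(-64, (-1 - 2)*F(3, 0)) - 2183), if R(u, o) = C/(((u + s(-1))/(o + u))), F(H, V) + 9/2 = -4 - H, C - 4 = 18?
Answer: 3*I*√189154/28 ≈ 46.598*I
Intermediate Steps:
C = 22 (C = 4 + 18 = 22)
F(H, V) = -17/2 - H (F(H, V) = -9/2 + (-4 - H) = -17/2 - H)
R(u, o) = 22*(o + u)/(8 + u) (R(u, o) = 22/(((u + 8)/(o + u))) = 22/(((8 + u)/(o + u))) = 22*((o + u)/(8 + u)) = 22*(o + u)/(8 + u))
√(R(-64, (-1 - 2)*F(3, 0)) - 2183) = √(22*((-1 - 2)*(-17/2 - 1*3) - 64)/(8 - 64) - 2183) = √(22*(-3*(-17/2 - 3) - 64)/(-56) - 2183) = √(22*(-1/56)*(-3*(-23/2) - 64) - 2183) = √(22*(-1/56)*(69/2 - 64) - 2183) = √(22*(-1/56)*(-59/2) - 2183) = √(649/56 - 2183) = √(-121599/56) = 3*I*√189154/28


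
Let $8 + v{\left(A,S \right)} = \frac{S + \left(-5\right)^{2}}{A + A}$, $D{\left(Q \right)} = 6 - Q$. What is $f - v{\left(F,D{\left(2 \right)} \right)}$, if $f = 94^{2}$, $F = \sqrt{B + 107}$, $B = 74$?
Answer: $8844 - \frac{29 \sqrt{181}}{362} \approx 8842.9$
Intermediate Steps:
$F = \sqrt{181}$ ($F = \sqrt{74 + 107} = \sqrt{181} \approx 13.454$)
$v{\left(A,S \right)} = -8 + \frac{25 + S}{2 A}$ ($v{\left(A,S \right)} = -8 + \frac{S + \left(-5\right)^{2}}{A + A} = -8 + \frac{S + 25}{2 A} = -8 + \left(25 + S\right) \frac{1}{2 A} = -8 + \frac{25 + S}{2 A}$)
$f = 8836$
$f - v{\left(F,D{\left(2 \right)} \right)} = 8836 - \frac{25 + \left(6 - 2\right) - 16 \sqrt{181}}{2 \sqrt{181}} = 8836 - \frac{\frac{\sqrt{181}}{181} \left(25 + \left(6 - 2\right) - 16 \sqrt{181}\right)}{2} = 8836 - \frac{\frac{\sqrt{181}}{181} \left(25 + 4 - 16 \sqrt{181}\right)}{2} = 8836 - \frac{\frac{\sqrt{181}}{181} \left(29 - 16 \sqrt{181}\right)}{2} = 8836 - \frac{\sqrt{181} \left(29 - 16 \sqrt{181}\right)}{362}$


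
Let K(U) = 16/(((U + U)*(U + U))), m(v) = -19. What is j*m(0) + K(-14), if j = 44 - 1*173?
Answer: 120100/49 ≈ 2451.0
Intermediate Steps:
j = -129 (j = 44 - 173 = -129)
K(U) = 4/U² (K(U) = 16/(((2*U)*(2*U))) = 16/((4*U²)) = 16*(1/(4*U²)) = 4/U²)
j*m(0) + K(-14) = -129*(-19) + 4/(-14)² = 2451 + 4*(1/196) = 2451 + 1/49 = 120100/49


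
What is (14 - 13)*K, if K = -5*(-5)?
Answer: 25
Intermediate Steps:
K = 25
(14 - 13)*K = (14 - 13)*25 = 1*25 = 25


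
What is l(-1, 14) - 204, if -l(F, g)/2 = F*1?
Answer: -202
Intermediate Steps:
l(F, g) = -2*F
l(-1, 14) - 204 = -2*(-1) - 204 = 2 - 204 = -202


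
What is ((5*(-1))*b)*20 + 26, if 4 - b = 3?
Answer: -74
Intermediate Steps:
b = 1 (b = 4 - 1*3 = 4 - 3 = 1)
((5*(-1))*b)*20 + 26 = ((5*(-1))*1)*20 + 26 = -5*1*20 + 26 = -5*20 + 26 = -100 + 26 = -74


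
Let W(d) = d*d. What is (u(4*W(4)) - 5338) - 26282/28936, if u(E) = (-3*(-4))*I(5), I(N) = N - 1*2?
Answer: -76722477/14468 ≈ -5302.9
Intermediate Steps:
W(d) = d²
I(N) = -2 + N (I(N) = N - 2 = -2 + N)
u(E) = 36 (u(E) = (-3*(-4))*(-2 + 5) = 12*3 = 36)
(u(4*W(4)) - 5338) - 26282/28936 = (36 - 5338) - 26282/28936 = -5302 - 26282*1/28936 = -5302 - 13141/14468 = -76722477/14468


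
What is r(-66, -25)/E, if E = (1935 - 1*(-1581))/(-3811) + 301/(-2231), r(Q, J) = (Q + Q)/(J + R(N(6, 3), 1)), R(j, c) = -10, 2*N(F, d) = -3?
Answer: -1122309012/314695745 ≈ -3.5663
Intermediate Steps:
N(F, d) = -3/2 (N(F, d) = (½)*(-3) = -3/2)
r(Q, J) = 2*Q/(-10 + J) (r(Q, J) = (Q + Q)/(J - 10) = (2*Q)/(-10 + J) = 2*Q/(-10 + J))
E = -8991307/8502341 (E = (1935 + 1581)*(-1/3811) + 301*(-1/2231) = 3516*(-1/3811) - 301/2231 = -3516/3811 - 301/2231 = -8991307/8502341 ≈ -1.0575)
r(-66, -25)/E = (2*(-66)/(-10 - 25))/(-8991307/8502341) = (2*(-66)/(-35))*(-8502341/8991307) = (2*(-66)*(-1/35))*(-8502341/8991307) = (132/35)*(-8502341/8991307) = -1122309012/314695745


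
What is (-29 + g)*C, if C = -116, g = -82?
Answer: 12876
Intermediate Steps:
(-29 + g)*C = (-29 - 82)*(-116) = -111*(-116) = 12876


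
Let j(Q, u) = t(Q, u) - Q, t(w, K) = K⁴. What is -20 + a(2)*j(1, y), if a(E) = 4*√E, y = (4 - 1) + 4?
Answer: -20 + 9600*√2 ≈ 13556.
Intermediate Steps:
y = 7 (y = 3 + 4 = 7)
j(Q, u) = u⁴ - Q
-20 + a(2)*j(1, y) = -20 + (4*√2)*(7⁴ - 1*1) = -20 + (4*√2)*(2401 - 1) = -20 + (4*√2)*2400 = -20 + 9600*√2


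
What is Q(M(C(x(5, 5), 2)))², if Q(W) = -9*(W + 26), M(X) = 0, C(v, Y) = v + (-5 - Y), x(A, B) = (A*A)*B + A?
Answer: 54756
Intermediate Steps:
x(A, B) = A + B*A² (x(A, B) = A²*B + A = B*A² + A = A + B*A²)
C(v, Y) = -5 + v - Y
Q(W) = -234 - 9*W (Q(W) = -9*(26 + W) = -234 - 9*W)
Q(M(C(x(5, 5), 2)))² = (-234 - 9*0)² = (-234 + 0)² = (-234)² = 54756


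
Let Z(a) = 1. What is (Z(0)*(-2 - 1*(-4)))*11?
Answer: 22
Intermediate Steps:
(Z(0)*(-2 - 1*(-4)))*11 = (1*(-2 - 1*(-4)))*11 = (1*(-2 + 4))*11 = (1*2)*11 = 2*11 = 22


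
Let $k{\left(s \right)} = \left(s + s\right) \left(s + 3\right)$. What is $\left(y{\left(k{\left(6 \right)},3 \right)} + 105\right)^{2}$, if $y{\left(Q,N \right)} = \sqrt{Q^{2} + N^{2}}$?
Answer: $22698 + 630 \sqrt{1297} \approx 45387.0$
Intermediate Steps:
$k{\left(s \right)} = 2 s \left(3 + s\right)$
$y{\left(Q,N \right)} = \sqrt{N^{2} + Q^{2}}$
$\left(y{\left(k{\left(6 \right)},3 \right)} + 105\right)^{2} = \left(\sqrt{3^{2} + \left(2 \cdot 6 \left(3 + 6\right)\right)^{2}} + 105\right)^{2} = \left(\sqrt{9 + \left(2 \cdot 6 \cdot 9\right)^{2}} + 105\right)^{2} = \left(\sqrt{9 + 108^{2}} + 105\right)^{2} = \left(\sqrt{9 + 11664} + 105\right)^{2} = \left(\sqrt{11673} + 105\right)^{2} = \left(3 \sqrt{1297} + 105\right)^{2} = \left(105 + 3 \sqrt{1297}\right)^{2}$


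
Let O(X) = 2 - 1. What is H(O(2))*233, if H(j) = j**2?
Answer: 233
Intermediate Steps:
O(X) = 1
H(O(2))*233 = 1**2*233 = 1*233 = 233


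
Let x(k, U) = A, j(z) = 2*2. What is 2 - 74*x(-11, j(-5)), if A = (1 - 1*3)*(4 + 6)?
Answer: 1482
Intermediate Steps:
j(z) = 4
A = -20 (A = (1 - 3)*10 = -2*10 = -20)
x(k, U) = -20
2 - 74*x(-11, j(-5)) = 2 - 74*(-20) = 2 + 1480 = 1482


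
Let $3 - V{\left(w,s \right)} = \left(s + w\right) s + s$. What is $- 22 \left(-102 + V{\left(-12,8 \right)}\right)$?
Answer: $1650$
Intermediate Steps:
$V{\left(w,s \right)} = 3 - s - s \left(s + w\right)$ ($V{\left(w,s \right)} = 3 - \left(\left(s + w\right) s + s\right) = 3 - \left(s \left(s + w\right) + s\right) = 3 - \left(s + s \left(s + w\right)\right) = 3 - s - s \left(s + w\right)$)
$- 22 \left(-102 + V{\left(-12,8 \right)}\right) = - 22 \left(-102 - \left(69 - 96\right)\right) = - 22 \left(-102 + \left(3 - 8 - 64 + 96\right)\right) = - 22 \left(-102 + 27\right) = \left(-22\right) \left(-75\right) = 1650$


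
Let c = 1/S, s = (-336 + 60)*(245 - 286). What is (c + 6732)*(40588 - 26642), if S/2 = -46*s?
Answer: 48870247510019/520536 ≈ 9.3884e+7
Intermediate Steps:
s = 11316 (s = -276*(-41) = 11316)
S = -1041072 (S = 2*(-46*11316) = 2*(-520536) = -1041072)
c = -1/1041072 (c = 1/(-1041072) = -1/1041072 ≈ -9.6055e-7)
(c + 6732)*(40588 - 26642) = (-1/1041072 + 6732)*(40588 - 26642) = (7008496703/1041072)*13946 = 48870247510019/520536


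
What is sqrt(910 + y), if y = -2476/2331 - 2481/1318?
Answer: sqrt(951276284909762)/1024086 ≈ 30.117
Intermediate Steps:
y = -9046579/3072258 (y = -2476*1/2331 - 2481*1/1318 = -2476/2331 - 2481/1318 = -9046579/3072258 ≈ -2.9446)
sqrt(910 + y) = sqrt(910 - 9046579/3072258) = sqrt(2786708201/3072258) = sqrt(951276284909762)/1024086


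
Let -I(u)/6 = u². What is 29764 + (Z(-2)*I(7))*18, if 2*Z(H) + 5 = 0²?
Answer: 42994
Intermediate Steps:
Z(H) = -5/2 (Z(H) = -5/2 + (½)*0² = -5/2 + (½)*0 = -5/2 + 0 = -5/2)
I(u) = -6*u²
29764 + (Z(-2)*I(7))*18 = 29764 - (-15)*7²*18 = 29764 - (-15)*49*18 = 29764 - 5/2*(-294)*18 = 29764 + 735*18 = 29764 + 13230 = 42994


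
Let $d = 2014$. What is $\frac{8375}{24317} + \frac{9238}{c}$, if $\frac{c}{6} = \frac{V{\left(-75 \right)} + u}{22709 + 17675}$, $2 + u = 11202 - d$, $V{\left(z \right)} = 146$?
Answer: $\frac{1134043588033}{170194683} \approx 6663.2$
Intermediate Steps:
$u = 9186$ ($u = -2 + \left(11202 - 2014\right) = -2 + 9188 = 9186$)
$c = \frac{6999}{5048}$ ($c = 6 \frac{146 + 9186}{22709 + 17675} = 6 \cdot \frac{9332}{40384} = 6 \cdot 9332 \cdot \frac{1}{40384} = 6 \cdot \frac{2333}{10096} = \frac{6999}{5048} \approx 1.3865$)
$\frac{8375}{24317} + \frac{9238}{c} = \frac{8375}{24317} + \frac{9238}{\frac{6999}{5048}} = 8375 \cdot \frac{1}{24317} + 9238 \cdot \frac{5048}{6999} = \frac{8375}{24317} + \frac{46633424}{6999} = \frac{1134043588033}{170194683}$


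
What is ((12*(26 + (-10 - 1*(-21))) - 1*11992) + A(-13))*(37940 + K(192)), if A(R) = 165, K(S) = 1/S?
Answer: -82919247223/192 ≈ -4.3187e+8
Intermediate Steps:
((12*(26 + (-10 - 1*(-21))) - 1*11992) + A(-13))*(37940 + K(192)) = ((12*(26 + (-10 - 1*(-21))) - 1*11992) + 165)*(37940 + 1/192) = ((12*(26 + (-10 + 21)) - 11992) + 165)*(37940 + 1/192) = ((12*(26 + 11) - 11992) + 165)*(7284481/192) = ((12*37 - 11992) + 165)*(7284481/192) = ((444 - 11992) + 165)*(7284481/192) = (-11548 + 165)*(7284481/192) = -11383*7284481/192 = -82919247223/192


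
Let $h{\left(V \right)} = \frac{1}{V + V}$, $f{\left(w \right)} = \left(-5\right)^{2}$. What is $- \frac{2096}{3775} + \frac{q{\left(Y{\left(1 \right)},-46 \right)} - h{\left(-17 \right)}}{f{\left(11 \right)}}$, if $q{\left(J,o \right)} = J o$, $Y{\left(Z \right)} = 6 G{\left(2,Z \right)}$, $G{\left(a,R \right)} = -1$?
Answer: $\frac{1345871}{128350} \approx 10.486$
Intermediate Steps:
$Y{\left(Z \right)} = -6$ ($Y{\left(Z \right)} = 6 \left(-1\right) = -6$)
$f{\left(w \right)} = 25$
$h{\left(V \right)} = \frac{1}{2 V}$
$- \frac{2096}{3775} + \frac{q{\left(Y{\left(1 \right)},-46 \right)} - h{\left(-17 \right)}}{f{\left(11 \right)}} = - \frac{2096}{3775} + \frac{\left(-6\right) \left(-46\right) - \frac{1}{2 \left(-17\right)}}{25} = \left(-2096\right) \frac{1}{3775} + \left(276 - \frac{1}{2} \left(- \frac{1}{17}\right)\right) \frac{1}{25} = - \frac{2096}{3775} + \left(276 - - \frac{1}{34}\right) \frac{1}{25} = - \frac{2096}{3775} + \left(276 + \frac{1}{34}\right) \frac{1}{25} = - \frac{2096}{3775} + \frac{9385}{34} \cdot \frac{1}{25} = - \frac{2096}{3775} + \frac{1877}{170} = \frac{1345871}{128350}$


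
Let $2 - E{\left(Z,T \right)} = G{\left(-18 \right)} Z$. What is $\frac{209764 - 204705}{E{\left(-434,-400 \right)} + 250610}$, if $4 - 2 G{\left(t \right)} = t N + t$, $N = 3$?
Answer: $\frac{5059}{267104} \approx 0.01894$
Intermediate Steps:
$G{\left(t \right)} = 2 - 2 t$ ($G{\left(t \right)} = 2 - \frac{t 3 + t}{2} = 2 - \frac{3 t + t}{2} = 2 - \frac{4 t}{2} = 2 - 2 t$)
$E{\left(Z,T \right)} = 2 - 38 Z$ ($E{\left(Z,T \right)} = 2 - \left(2 - -36\right) Z = 2 - \left(2 + 36\right) Z = 2 - 38 Z$)
$\frac{209764 - 204705}{E{\left(-434,-400 \right)} + 250610} = \frac{209764 - 204705}{\left(2 - -16492\right) + 250610} = \frac{5059}{\left(2 + 16492\right) + 250610} = \frac{5059}{16494 + 250610} = \frac{5059}{267104}$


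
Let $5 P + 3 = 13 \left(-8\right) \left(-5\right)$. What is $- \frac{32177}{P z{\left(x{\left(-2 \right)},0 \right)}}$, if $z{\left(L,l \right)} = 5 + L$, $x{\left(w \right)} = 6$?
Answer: $- \frac{160885}{5687} \approx -28.29$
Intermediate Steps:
$P = \frac{517}{5}$ ($P = - \frac{3}{5} + \frac{13 \left(-8\right) \left(-5\right)}{5} = - \frac{3}{5} + \frac{\left(-104\right) \left(-5\right)}{5} = - \frac{3}{5} + \frac{1}{5} \cdot 520 = - \frac{3}{5} + 104 = \frac{517}{5} \approx 103.4$)
$- \frac{32177}{P z{\left(x{\left(-2 \right)},0 \right)}} = - \frac{32177}{\frac{517}{5} \left(5 + 6\right)} = - \frac{32177}{\frac{517}{5} \cdot 11} = - \frac{32177}{\frac{5687}{5}} = \left(-32177\right) \frac{5}{5687} = - \frac{160885}{5687}$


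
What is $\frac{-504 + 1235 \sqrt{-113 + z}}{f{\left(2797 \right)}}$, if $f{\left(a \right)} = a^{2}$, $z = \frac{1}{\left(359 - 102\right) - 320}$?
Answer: $- \frac{504}{7823209} + \frac{4940 i \sqrt{3115}}{164287389} \approx -6.4424 \cdot 10^{-5} + 0.0016782 i$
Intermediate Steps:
$z = - \frac{1}{63}$ ($z = \frac{1}{\left(359 - 102\right) - 320} = \frac{1}{257 - 320} = \frac{1}{-63} = - \frac{1}{63} \approx -0.015873$)
$\frac{-504 + 1235 \sqrt{-113 + z}}{f{\left(2797 \right)}} = \frac{-504 + 1235 \sqrt{-113 - \frac{1}{63}}}{2797^{2}} = \frac{-504 + 1235 \sqrt{- \frac{7120}{63}}}{7823209} = \left(-504 + 1235 \frac{4 i \sqrt{3115}}{21}\right) \frac{1}{7823209} = \left(-504 + \frac{4940 i \sqrt{3115}}{21}\right) \frac{1}{7823209} = - \frac{504}{7823209} + \frac{4940 i \sqrt{3115}}{164287389}$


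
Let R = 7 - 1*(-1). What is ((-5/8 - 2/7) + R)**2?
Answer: 157609/3136 ≈ 50.258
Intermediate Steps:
R = 8 (R = 7 + 1 = 8)
((-5/8 - 2/7) + R)**2 = ((-5/8 - 2/7) + 8)**2 = (-51/56 + 8)**2 = (397/56)**2 = 157609/3136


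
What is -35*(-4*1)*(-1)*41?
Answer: -5740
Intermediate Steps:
-35*(-4*1)*(-1)*41 = -(-140)*(-1)*41 = -35*4*41 = -140*41 = -5740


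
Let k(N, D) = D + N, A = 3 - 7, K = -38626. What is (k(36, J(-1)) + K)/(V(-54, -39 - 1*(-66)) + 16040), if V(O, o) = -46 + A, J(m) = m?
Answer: -38591/15990 ≈ -2.4134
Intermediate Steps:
A = -4
V(O, o) = -50 (V(O, o) = -46 - 4 = -50)
(k(36, J(-1)) + K)/(V(-54, -39 - 1*(-66)) + 16040) = ((-1 + 36) - 38626)/(-50 + 16040) = (35 - 38626)/15990 = -38591*1/15990 = -38591/15990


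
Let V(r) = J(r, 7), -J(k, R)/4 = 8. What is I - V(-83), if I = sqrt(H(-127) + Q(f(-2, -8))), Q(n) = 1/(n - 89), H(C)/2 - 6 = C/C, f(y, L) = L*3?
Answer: 32 + sqrt(178653)/113 ≈ 35.740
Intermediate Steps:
f(y, L) = 3*L
J(k, R) = -32 (J(k, R) = -4*8 = -32)
H(C) = 14 (H(C) = 12 + 2*(C/C) = 12 + 2*1 = 12 + 2 = 14)
Q(n) = 1/(-89 + n)
V(r) = -32
I = sqrt(178653)/113 (I = sqrt(14 + 1/(-89 + 3*(-8))) = sqrt(14 + 1/(-89 - 24)) = sqrt(14 + 1/(-113)) = sqrt(14 - 1/113) = sqrt(1581/113) = sqrt(178653)/113 ≈ 3.7405)
I - V(-83) = sqrt(178653)/113 - 1*(-32) = sqrt(178653)/113 + 32 = 32 + sqrt(178653)/113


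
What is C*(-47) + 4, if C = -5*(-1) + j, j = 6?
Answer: -513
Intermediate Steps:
C = 11 (C = -5*(-1) + 6 = 5 + 6 = 11)
C*(-47) + 4 = 11*(-47) + 4 = -517 + 4 = -513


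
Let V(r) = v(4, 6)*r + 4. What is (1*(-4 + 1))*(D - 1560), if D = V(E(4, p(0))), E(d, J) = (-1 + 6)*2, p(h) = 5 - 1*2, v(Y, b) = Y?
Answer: 4548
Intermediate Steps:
p(h) = 3 (p(h) = 5 - 2 = 3)
E(d, J) = 10 (E(d, J) = 5*2 = 10)
V(r) = 4 + 4*r (V(r) = 4*r + 4 = 4 + 4*r)
D = 44 (D = 4 + 4*10 = 4 + 40 = 44)
(1*(-4 + 1))*(D - 1560) = (1*(-4 + 1))*(44 - 1560) = (1*(-3))*(-1516) = -3*(-1516) = 4548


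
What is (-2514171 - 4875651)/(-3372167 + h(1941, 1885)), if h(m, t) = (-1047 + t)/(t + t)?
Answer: 2321635745/1059422396 ≈ 2.1914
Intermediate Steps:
h(m, t) = (-1047 + t)/(2*t) (h(m, t) = (-1047 + t)/((2*t)) = (-1047 + t)*(1/(2*t)) = (-1047 + t)/(2*t))
(-2514171 - 4875651)/(-3372167 + h(1941, 1885)) = (-2514171 - 4875651)/(-3372167 + (½)*(-1047 + 1885)/1885) = -7389822/(-3372167 + (½)*(1/1885)*838) = -7389822/(-3372167 + 419/1885) = -7389822/(-6356534376/1885) = -7389822*(-1885/6356534376) = 2321635745/1059422396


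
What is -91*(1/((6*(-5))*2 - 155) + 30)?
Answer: -586859/215 ≈ -2729.6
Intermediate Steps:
-91*(1/((6*(-5))*2 - 155) + 30) = -91*(1/(-30*2 - 155) + 30) = -91*(1/(-60 - 155) + 30) = -91*(1/(-215) + 30) = -91*(-1/215 + 30) = -91*6449/215 = -586859/215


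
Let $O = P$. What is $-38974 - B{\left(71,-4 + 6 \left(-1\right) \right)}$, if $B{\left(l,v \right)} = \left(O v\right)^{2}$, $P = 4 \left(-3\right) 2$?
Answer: $-96574$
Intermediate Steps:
$P = -24$ ($P = \left(-12\right) 2 = -24$)
$O = -24$
$B{\left(l,v \right)} = 576 v^{2}$ ($B{\left(l,v \right)} = \left(- 24 v\right)^{2} = 576 v^{2}$)
$-38974 - B{\left(71,-4 + 6 \left(-1\right) \right)} = -38974 - 576 \left(-4 + 6 \left(-1\right)\right)^{2} = -38974 - 576 \left(-4 - 6\right)^{2} = -38974 - 576 \left(-10\right)^{2} = -38974 - 576 \cdot 100 = -38974 - 57600 = -96574$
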